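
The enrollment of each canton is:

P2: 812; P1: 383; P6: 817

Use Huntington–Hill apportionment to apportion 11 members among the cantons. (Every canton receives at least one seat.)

With divisor 182: modified quotas P2 4.462, P1 2.104, P6 4.489.
Geometric-mean thresholds: P2 √(4·5)=4.472, P1 √(2·3)=2.449, P6 √(4·5)=4.472.
Each quota rounded against its threshold gives P2 4, P1 2, P6 5 (total 11).

P2 4; P1 2; P6 5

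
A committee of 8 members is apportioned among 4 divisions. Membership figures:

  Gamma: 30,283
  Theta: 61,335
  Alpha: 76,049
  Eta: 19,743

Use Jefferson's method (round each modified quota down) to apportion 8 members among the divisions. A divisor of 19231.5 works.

With modified divisor 19231.5: modified quotas Gamma 1.575, Theta 3.189, Alpha 3.954, Eta 1.027.
Rounding down: Gamma 1, Theta 3, Alpha 3, Eta 1 (total 8).

Gamma: 1; Theta: 3; Alpha: 3; Eta: 1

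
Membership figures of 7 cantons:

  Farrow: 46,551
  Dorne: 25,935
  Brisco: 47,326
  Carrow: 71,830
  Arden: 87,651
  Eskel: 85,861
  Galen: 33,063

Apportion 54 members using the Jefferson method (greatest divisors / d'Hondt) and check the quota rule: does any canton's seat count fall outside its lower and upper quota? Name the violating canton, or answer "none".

Standard quotas: Farrow 6.313, Dorne 3.517, Brisco 6.418, Carrow 9.740, Arden 11.886, Eskel 11.643, Galen 4.483.
Jefferson allocation: Farrow 6, Dorne 3, Brisco 7, Carrow 10, Arden 12, Eskel 12, Galen 4.
Every allocation lies between the lower and upper quota.

none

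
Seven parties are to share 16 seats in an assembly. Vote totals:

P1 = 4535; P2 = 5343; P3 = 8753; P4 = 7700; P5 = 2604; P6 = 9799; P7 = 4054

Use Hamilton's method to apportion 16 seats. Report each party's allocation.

P1=2, P2=2, P3=3, P4=3, P5=1, P6=4, P7=1

Total 42788; standard divisor 42788/16 ≈ 2674.25.
Standard quotas: P1 1.6958, P2 1.9979, P3 3.2731, P4 2.8793, P5 0.9737, P6 3.6642, P7 1.5159.
Lower quotas: P1 1, P2 1, P3 3, P4 2, P5 0, P6 3, P7 1 (sum 11, leaving 5 seats).
Remainders in descending order: P2 0.9979, P5 0.9737, P4 0.8793, P1 0.6958, P6 0.6642, P7 0.5159, P3 0.2731.
Largest remainders: P2, P5, P4, P1, P6 receive the extra seats.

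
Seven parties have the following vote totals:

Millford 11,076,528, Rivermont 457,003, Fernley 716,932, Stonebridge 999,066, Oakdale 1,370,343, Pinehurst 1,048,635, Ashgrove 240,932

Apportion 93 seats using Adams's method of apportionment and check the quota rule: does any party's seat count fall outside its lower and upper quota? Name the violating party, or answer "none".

Millford

Standard quotas: Millford 64.749, Rivermont 2.671, Fernley 4.191, Stonebridge 5.840, Oakdale 8.010, Pinehurst 6.130, Ashgrove 1.408.
Adams allocation: Millford 63, Rivermont 3, Fernley 5, Stonebridge 6, Oakdale 8, Pinehurst 6, Ashgrove 2.
Millford has quota 64.749 (lower 64, upper 65) but receives 63 — outside the quota interval.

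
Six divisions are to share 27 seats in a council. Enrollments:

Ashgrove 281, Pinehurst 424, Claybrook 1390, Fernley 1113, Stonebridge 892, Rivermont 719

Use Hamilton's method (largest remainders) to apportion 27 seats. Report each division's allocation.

Standard divisor: 4819 ÷ 27 ≈ 178.481.
Standard quotas: Ashgrove 1.574, Pinehurst 2.376, Claybrook 7.788, Fernley 6.236, Stonebridge 4.998, Rivermont 4.028.
Lower quotas: Ashgrove 1, Pinehurst 2, Claybrook 7, Fernley 6, Stonebridge 4, Rivermont 4 (sum 24, leaving 3 seats).
Remainders in descending order: Stonebridge 0.998, Claybrook 0.788, Ashgrove 0.574, Pinehurst 0.376, Fernley 0.236, Rivermont 0.028.
The surplus seats go to Stonebridge, Claybrook, Ashgrove.

Ashgrove 2; Pinehurst 2; Claybrook 8; Fernley 6; Stonebridge 5; Rivermont 4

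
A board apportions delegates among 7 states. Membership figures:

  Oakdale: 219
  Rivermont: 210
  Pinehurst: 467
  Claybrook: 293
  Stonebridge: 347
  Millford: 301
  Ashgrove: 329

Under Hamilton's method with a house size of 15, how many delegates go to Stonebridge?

2

Total 2166; standard divisor 2166/15 ≈ 144.4.
Standard quotas: Oakdale 1.517, Rivermont 1.454, Pinehurst 3.234, Claybrook 2.029, Stonebridge 2.403, Millford 2.084, Ashgrove 2.278.
Lower quotas: Oakdale 1, Rivermont 1, Pinehurst 3, Claybrook 2, Stonebridge 2, Millford 2, Ashgrove 2 (sum 13, leaving 2 seats).
Remainders in descending order: Oakdale 0.517, Rivermont 0.454, Stonebridge 0.403, Ashgrove 0.278, Pinehurst 0.234, Millford 0.084, Claybrook 0.029.
Largest remainders: Oakdale, Rivermont receive the extra seats.
Stonebridge receives 2.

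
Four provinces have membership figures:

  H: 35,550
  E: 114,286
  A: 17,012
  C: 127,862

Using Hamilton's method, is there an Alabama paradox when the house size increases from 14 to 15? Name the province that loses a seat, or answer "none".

none

At 14 seats: H 2, E 5, A 1, C 6.
At 15 seats: H 2, E 6, A 1, C 6.
No province's allocation decreased.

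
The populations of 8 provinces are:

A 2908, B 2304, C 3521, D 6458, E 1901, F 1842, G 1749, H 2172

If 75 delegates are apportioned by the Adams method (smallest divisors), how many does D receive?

Standard divisor 22855/75 ≈ 304.733; standard quotas: A 9.543, B 7.561, C 11.554, D 21.192, E 6.238, F 6.045, G 5.739, H 7.128.
Rounding up gives 10, 8, 12, 22, 7, 7, 6, 8 = 80 seats, so the divisor must be adjusted.
With modified divisor 321: modified quotas A 9.059, B 7.178, C 10.969, D 20.118, E 5.922, F 5.738, G 5.449, H 6.766.
Rounding up: A 10, B 8, C 11, D 21, E 6, F 6, G 6, H 7 (total 75).
D receives 21.

21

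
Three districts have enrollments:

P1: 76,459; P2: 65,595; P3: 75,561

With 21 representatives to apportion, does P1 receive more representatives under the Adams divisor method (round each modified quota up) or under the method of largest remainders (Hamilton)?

Adams: P1 7, P2 7, P3 7.
Hamilton: P1 8, P2 6, P3 7.
P1 gets 7 under Adams and 8 under Hamilton.

Hamilton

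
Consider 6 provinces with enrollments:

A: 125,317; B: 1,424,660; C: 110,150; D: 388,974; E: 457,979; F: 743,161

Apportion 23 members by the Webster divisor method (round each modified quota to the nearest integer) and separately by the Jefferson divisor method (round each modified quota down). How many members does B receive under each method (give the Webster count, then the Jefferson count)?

10 and 11

Webster: A 1, B 10, C 1, D 3, E 3, F 5.
Jefferson: A 1, B 11, C 0, D 3, E 3, F 5.
B gets 10 under Webster and 11 under Jefferson.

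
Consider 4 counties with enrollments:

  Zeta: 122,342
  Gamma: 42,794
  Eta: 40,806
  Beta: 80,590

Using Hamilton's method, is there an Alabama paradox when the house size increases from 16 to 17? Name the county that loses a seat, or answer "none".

none

At 16 seats: Zeta 7, Gamma 2, Eta 2, Beta 5.
At 17 seats: Zeta 7, Gamma 3, Eta 2, Beta 5.
No county's allocation decreased.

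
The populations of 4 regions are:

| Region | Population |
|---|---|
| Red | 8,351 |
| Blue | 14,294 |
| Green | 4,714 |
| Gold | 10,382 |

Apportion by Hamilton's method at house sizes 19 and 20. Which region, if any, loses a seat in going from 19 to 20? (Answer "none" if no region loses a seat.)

Green

At 19 seats: Red 4, Blue 7, Green 3, Gold 5.
At 20 seats: Red 4, Blue 8, Green 2, Gold 6.
Green drops from 3 to 2.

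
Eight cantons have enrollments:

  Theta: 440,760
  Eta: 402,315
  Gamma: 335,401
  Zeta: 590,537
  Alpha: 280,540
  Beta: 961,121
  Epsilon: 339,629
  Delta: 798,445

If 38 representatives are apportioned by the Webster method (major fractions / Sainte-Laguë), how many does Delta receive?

Standard divisor 4148748/38 ≈ 109177.579; standard quotas: Theta 4.037, Eta 3.685, Gamma 3.072, Zeta 5.409, Alpha 2.570, Beta 8.803, Epsilon 3.111, Delta 7.313.
Rounding to the nearest integer gives Theta 4, Eta 4, Gamma 3, Zeta 5, Alpha 3, Beta 9, Epsilon 3, Delta 7 — total 38, matching the house size, so no adjustment is needed.
Delta receives 7.

7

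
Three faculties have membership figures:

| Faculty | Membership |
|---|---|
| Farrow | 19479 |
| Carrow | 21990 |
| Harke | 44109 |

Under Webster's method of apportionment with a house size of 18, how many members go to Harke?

9

Standard divisor 85578/18 ≈ 4754.333; standard quotas: Farrow 4.097, Carrow 4.625, Harke 9.278.
Rounding to the nearest integer gives Farrow 4, Carrow 5, Harke 9 — total 18, matching the house size, so no adjustment is needed.
Harke receives 9.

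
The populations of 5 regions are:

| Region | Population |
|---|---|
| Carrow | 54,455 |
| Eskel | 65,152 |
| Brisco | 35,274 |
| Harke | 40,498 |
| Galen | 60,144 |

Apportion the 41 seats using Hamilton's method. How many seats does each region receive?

Carrow 9; Eskel 10; Brisco 6; Harke 6; Galen 10

Standard divisor: 255523 ÷ 41 ≈ 6232.268.
Standard quotas: Carrow 8.7376, Eskel 10.4540, Brisco 5.6599, Harke 6.4981, Galen 9.6504.
Lower quotas: Carrow 8, Eskel 10, Brisco 5, Harke 6, Galen 9 (sum 38, leaving 3 seats).
Remainders in descending order: Carrow 0.7376, Brisco 0.6599, Galen 0.6504, Harke 0.4981, Eskel 0.4540.
The surplus seats go to Carrow, Brisco, Galen.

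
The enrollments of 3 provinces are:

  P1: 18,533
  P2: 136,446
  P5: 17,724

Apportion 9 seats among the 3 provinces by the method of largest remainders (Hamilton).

The standard divisor is 172703/9 ≈ 19189.222.
Standard quotas: P1 0.9658, P2 7.1106, P5 0.9236.
Lower quotas: P1 0, P2 7, P5 0 (sum 7, leaving 2 seats).
Remainders in descending order: P1 0.9658, P5 0.9236, P2 0.1106.
Largest remainders: P1, P5 receive the extra seats.

P1 1, P2 7, P5 1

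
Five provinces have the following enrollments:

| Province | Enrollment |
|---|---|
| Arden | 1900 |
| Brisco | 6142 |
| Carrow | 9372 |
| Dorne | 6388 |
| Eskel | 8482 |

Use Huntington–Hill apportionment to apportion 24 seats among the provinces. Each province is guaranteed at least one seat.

Arden 1, Brisco 5, Carrow 7, Dorne 5, Eskel 6

With divisor 1358: modified quotas Arden 1.399, Brisco 4.523, Carrow 6.901, Dorne 4.704, Eskel 6.246.
Geometric-mean thresholds: Arden √(1·2)=1.414, Brisco √(4·5)=4.472, Carrow √(6·7)=6.481, Dorne √(4·5)=4.472, Eskel √(6·7)=6.481.
Each quota rounded against its threshold gives Arden 1, Brisco 5, Carrow 7, Dorne 5, Eskel 6 (total 24).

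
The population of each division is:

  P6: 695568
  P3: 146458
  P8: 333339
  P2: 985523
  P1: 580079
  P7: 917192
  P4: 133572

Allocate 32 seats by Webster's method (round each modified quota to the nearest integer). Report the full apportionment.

P6: 6; P3: 1; P8: 3; P2: 8; P1: 5; P7: 8; P4: 1

Standard divisor 3791731/32 ≈ 118491.594; standard quotas: P6 5.870, P3 1.236, P8 2.813, P2 8.317, P1 4.896, P7 7.741, P4 1.127.
Rounding to the nearest integer gives P6 6, P3 1, P8 3, P2 8, P1 5, P7 8, P4 1 — total 32, matching the house size, so no adjustment is needed.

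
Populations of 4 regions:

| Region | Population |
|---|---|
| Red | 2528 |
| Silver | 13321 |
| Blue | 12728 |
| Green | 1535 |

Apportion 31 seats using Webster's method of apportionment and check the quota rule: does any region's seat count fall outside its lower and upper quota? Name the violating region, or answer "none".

none

Standard quotas: Red 2.603, Silver 13.714, Blue 13.103, Green 1.580.
Webster allocation: Red 3, Silver 13, Blue 13, Green 2.
Every allocation lies between the lower and upper quota.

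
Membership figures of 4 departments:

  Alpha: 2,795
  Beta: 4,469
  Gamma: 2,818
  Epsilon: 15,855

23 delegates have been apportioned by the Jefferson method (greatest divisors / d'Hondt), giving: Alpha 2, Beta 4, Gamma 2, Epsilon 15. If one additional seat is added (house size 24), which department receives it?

Epsilon

Priority for the next seat is population ÷ (current seats + 1).
Priorities: Alpha 931.667, Beta 893.800, Gamma 939.333, Epsilon 990.938.
Highest priority: Epsilon.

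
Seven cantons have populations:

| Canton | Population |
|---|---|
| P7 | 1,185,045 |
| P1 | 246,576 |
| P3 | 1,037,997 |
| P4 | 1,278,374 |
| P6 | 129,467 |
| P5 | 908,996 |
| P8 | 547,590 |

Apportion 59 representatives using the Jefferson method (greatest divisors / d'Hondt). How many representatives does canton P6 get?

Standard divisor 5334045/59 ≈ 90407.542; standard quotas: P7 13.108, P1 2.727, P3 11.481, P4 14.140, P6 1.432, P5 10.054, P8 6.057.
Rounding down gives 13, 2, 11, 14, 1, 10, 6 = 57 seats, so the divisor must be adjusted.
With modified divisor 84900: modified quotas P7 13.958, P1 2.904, P3 12.226, P4 15.057, P6 1.525, P5 10.707, P8 6.450.
Rounding down: P7 13, P1 2, P3 12, P4 15, P6 1, P5 10, P8 6 (total 59).
P6 receives 1.

1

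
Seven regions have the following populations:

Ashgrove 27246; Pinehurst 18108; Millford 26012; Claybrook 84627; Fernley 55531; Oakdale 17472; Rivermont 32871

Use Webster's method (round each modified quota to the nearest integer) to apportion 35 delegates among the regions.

Ashgrove 4, Pinehurst 2, Millford 4, Claybrook 11, Fernley 8, Oakdale 2, Rivermont 4

Standard divisor 261867/35 ≈ 7481.914; standard quotas: Ashgrove 3.642, Pinehurst 2.420, Millford 3.477, Claybrook 11.311, Fernley 7.422, Oakdale 2.335, Rivermont 4.393.
Rounding to the nearest integer gives 4, 2, 3, 11, 7, 2, 4 = 33 seats, so the divisor must be adjusted.
With modified divisor 7380: modified quotas Ashgrove 3.692, Pinehurst 2.454, Millford 3.525, Claybrook 11.467, Fernley 7.525, Oakdale 2.367, Rivermont 4.454.
Rounding to the nearest integer: Ashgrove 4, Pinehurst 2, Millford 4, Claybrook 11, Fernley 8, Oakdale 2, Rivermont 4 (total 35).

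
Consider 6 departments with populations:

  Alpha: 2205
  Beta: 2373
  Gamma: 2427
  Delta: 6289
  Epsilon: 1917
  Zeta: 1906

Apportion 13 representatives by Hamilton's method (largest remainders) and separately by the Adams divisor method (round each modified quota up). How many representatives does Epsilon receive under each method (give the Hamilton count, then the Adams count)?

1 and 2

Hamilton: Alpha 2, Beta 2, Gamma 2, Delta 5, Epsilon 1, Zeta 1.
Adams: Alpha 2, Beta 2, Gamma 2, Delta 4, Epsilon 2, Zeta 1.
Epsilon gets 1 under Hamilton and 2 under Adams.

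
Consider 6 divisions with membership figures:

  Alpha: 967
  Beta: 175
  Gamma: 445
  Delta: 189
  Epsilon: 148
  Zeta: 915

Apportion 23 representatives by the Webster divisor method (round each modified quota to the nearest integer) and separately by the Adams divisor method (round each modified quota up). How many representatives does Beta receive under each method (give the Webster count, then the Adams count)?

1 and 2

Webster: Alpha 8, Beta 1, Gamma 4, Delta 2, Epsilon 1, Zeta 7.
Adams: Alpha 7, Beta 2, Gamma 4, Delta 2, Epsilon 1, Zeta 7.
Beta gets 1 under Webster and 2 under Adams.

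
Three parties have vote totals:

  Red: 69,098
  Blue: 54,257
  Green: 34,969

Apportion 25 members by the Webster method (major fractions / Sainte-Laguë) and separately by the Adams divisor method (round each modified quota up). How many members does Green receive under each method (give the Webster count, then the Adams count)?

Webster: Red 11, Blue 9, Green 5.
Adams: Red 11, Blue 8, Green 6.
Green gets 5 under Webster and 6 under Adams.

5 and 6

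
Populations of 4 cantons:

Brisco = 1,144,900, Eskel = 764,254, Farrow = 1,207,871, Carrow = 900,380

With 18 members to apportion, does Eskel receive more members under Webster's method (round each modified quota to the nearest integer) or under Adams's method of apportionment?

Adams

Webster: Brisco 5, Eskel 3, Farrow 6, Carrow 4.
Adams: Brisco 5, Eskel 4, Farrow 5, Carrow 4.
Eskel gets 3 under Webster and 4 under Adams.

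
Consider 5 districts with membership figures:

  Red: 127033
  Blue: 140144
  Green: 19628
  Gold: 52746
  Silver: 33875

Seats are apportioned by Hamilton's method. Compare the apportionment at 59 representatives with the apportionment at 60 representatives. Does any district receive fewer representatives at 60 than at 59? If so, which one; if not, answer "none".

Silver

At 59 seats: Red 20, Blue 22, Green 3, Gold 8, Silver 6.
At 60 seats: Red 20, Blue 23, Green 3, Gold 9, Silver 5.
Silver drops from 6 to 5.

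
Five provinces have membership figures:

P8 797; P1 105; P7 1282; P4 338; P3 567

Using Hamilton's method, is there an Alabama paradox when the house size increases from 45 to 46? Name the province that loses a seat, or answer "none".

none

At 45 seats: P8 12, P1 1, P7 19, P4 5, P3 8.
At 46 seats: P8 12, P1 2, P7 19, P4 5, P3 8.
No province's allocation decreased.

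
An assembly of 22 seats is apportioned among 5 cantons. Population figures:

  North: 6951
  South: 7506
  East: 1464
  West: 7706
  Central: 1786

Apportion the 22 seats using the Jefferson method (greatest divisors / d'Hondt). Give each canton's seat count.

North=6, South=7, East=1, West=7, Central=1

Standard divisor 25413/22 ≈ 1155.136; standard quotas: North 6.017, South 6.498, East 1.267, West 6.671, Central 1.546.
Rounding down gives 6, 6, 1, 6, 1 = 20 seats, so the divisor must be adjusted.
With modified divisor 1000: modified quotas North 6.951, South 7.506, East 1.464, West 7.706, Central 1.786.
Rounding down: North 6, South 7, East 1, West 7, Central 1 (total 22).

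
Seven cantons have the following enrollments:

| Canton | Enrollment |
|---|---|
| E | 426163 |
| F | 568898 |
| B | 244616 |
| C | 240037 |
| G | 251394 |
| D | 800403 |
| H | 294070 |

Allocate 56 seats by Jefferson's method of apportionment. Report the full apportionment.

E: 8; F: 11; B: 5; C: 5; G: 5; D: 16; H: 6

Standard divisor 2825581/56 ≈ 50456.804; standard quotas: E 8.446, F 11.275, B 4.848, C 4.757, G 4.982, D 15.863, H 5.828.
Rounding down gives 8, 11, 4, 4, 4, 15, 5 = 51 seats, so the divisor must be adjusted.
With modified divisor 47700: modified quotas E 8.934, F 11.927, B 5.128, C 5.032, G 5.270, D 16.780, H 6.165.
Rounding down: E 8, F 11, B 5, C 5, G 5, D 16, H 6 (total 56).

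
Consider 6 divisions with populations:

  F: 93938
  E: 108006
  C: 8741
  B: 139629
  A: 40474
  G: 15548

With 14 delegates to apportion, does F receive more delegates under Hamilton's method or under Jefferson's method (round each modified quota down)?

Jefferson

Hamilton: F 3, E 4, C 0, B 5, A 1, G 1.
Jefferson: F 4, E 4, C 0, B 5, A 1, G 0.
F gets 3 under Hamilton and 4 under Jefferson.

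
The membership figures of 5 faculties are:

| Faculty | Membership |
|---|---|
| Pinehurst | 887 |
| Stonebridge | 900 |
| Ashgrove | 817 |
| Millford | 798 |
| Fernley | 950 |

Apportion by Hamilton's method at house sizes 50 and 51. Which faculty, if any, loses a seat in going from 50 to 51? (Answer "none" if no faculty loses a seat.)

none

At 50 seats: Pinehurst 10, Stonebridge 10, Ashgrove 10, Millford 9, Fernley 11.
At 51 seats: Pinehurst 10, Stonebridge 11, Ashgrove 10, Millford 9, Fernley 11.
No faculty's allocation decreased.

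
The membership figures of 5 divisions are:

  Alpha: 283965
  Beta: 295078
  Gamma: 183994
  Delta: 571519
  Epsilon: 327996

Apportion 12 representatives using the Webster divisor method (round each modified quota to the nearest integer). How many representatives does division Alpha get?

Standard divisor 1662552/12 ≈ 138546; standard quotas: Alpha 2.050, Beta 2.130, Gamma 1.328, Delta 4.125, Epsilon 2.367.
Rounding to the nearest integer gives 2, 2, 1, 4, 2 = 11 seats, so the divisor must be adjusted.
With modified divisor 129100: modified quotas Alpha 2.200, Beta 2.286, Gamma 1.425, Delta 4.427, Epsilon 2.541.
Rounding to the nearest integer: Alpha 2, Beta 2, Gamma 1, Delta 4, Epsilon 3 (total 12).
Alpha receives 2.

2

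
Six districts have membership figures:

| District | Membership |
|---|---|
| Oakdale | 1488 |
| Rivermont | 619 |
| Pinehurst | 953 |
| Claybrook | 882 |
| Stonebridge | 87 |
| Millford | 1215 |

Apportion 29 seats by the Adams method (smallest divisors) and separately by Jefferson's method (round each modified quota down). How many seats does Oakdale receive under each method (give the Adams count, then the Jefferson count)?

Adams: Oakdale 8, Rivermont 4, Pinehurst 5, Claybrook 5, Stonebridge 1, Millford 6.
Jefferson: Oakdale 9, Rivermont 3, Pinehurst 5, Claybrook 5, Stonebridge 0, Millford 7.
Oakdale gets 8 under Adams and 9 under Jefferson.

8 and 9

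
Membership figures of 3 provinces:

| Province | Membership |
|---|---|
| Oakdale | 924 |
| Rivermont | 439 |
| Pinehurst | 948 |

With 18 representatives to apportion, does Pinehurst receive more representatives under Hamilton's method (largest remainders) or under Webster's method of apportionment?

Webster

Hamilton: Oakdale 7, Rivermont 4, Pinehurst 7.
Webster: Oakdale 7, Rivermont 3, Pinehurst 8.
Pinehurst gets 7 under Hamilton and 8 under Webster.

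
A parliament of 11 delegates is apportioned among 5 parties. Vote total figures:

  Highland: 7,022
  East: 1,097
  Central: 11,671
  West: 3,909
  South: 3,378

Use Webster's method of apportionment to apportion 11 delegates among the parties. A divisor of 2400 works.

With modified divisor 2400: modified quotas Highland 2.926, East 0.457, Central 4.863, West 1.629, South 1.407.
Rounding to the nearest integer: Highland 3, East 0, Central 5, West 2, South 1 (total 11).

Highland 3; East 0; Central 5; West 2; South 1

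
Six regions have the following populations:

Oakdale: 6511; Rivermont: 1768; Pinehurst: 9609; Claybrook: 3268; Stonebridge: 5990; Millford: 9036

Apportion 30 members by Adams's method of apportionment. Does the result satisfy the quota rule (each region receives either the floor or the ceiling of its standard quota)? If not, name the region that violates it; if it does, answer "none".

Standard quotas: Oakdale 5.399, Rivermont 1.466, Pinehurst 7.967, Claybrook 2.710, Stonebridge 4.967, Millford 7.492.
Adams allocation: Oakdale 5, Rivermont 2, Pinehurst 8, Claybrook 3, Stonebridge 5, Millford 7.
Every allocation lies between the lower and upper quota.

none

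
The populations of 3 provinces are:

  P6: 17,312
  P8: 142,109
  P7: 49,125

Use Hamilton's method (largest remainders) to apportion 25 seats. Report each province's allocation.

P6 2, P8 17, P7 6

Total 208546; standard divisor 208546/25 ≈ 8341.84.
Standard quotas: P6 2.0753, P8 17.0357, P7 5.8890.
Lower quotas: P6 2, P8 17, P7 5 (sum 24, leaving 1 seat).
Remainders in descending order: P7 0.8890, P6 0.0753, P8 0.0357.
The surplus seat goes to P7.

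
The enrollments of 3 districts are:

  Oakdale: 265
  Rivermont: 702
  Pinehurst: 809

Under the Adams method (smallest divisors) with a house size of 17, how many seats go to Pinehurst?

Standard divisor 1776/17 ≈ 104.471; standard quotas: Oakdale 2.537, Rivermont 6.720, Pinehurst 7.744.
Rounding up gives 3, 7, 8 = 18 seats, so the divisor must be adjusted.
With modified divisor 116: modified quotas Oakdale 2.284, Rivermont 6.052, Pinehurst 6.974.
Rounding up: Oakdale 3, Rivermont 7, Pinehurst 7 (total 17).
Pinehurst receives 7.

7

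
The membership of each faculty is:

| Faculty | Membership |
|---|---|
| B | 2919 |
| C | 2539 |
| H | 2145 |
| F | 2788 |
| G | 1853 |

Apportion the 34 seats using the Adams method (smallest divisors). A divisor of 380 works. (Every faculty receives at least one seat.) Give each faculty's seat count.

B: 8, C: 7, H: 6, F: 8, G: 5

With modified divisor 380: modified quotas B 7.682, C 6.682, H 5.645, F 7.337, G 4.876.
Rounding up: B 8, C 7, H 6, F 8, G 5 (total 34).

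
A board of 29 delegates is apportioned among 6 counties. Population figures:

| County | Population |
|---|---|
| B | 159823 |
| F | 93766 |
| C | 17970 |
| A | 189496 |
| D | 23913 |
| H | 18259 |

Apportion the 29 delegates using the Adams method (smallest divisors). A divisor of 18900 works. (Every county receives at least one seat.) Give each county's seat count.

With modified divisor 18900: modified quotas B 8.456, F 4.961, C 0.951, A 10.026, D 1.265, H 0.966.
Rounding up: B 9, F 5, C 1, A 11, D 2, H 1 (total 29).

B=9, F=5, C=1, A=11, D=2, H=1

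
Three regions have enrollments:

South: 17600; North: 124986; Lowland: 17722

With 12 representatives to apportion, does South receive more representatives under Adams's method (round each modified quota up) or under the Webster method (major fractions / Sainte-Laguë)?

Adams

Adams: South 2, North 8, Lowland 2.
Webster: South 1, North 10, Lowland 1.
South gets 2 under Adams and 1 under Webster.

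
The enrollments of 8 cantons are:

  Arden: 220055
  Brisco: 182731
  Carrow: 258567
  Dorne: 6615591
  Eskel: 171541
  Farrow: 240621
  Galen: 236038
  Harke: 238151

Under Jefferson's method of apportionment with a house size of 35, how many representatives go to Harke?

Standard divisor 8163295/35 ≈ 233237; standard quotas: Arden 0.943, Brisco 0.783, Carrow 1.109, Dorne 28.364, Eskel 0.735, Farrow 1.032, Galen 1.012, Harke 1.021.
Rounding down gives 0, 0, 1, 28, 0, 1, 1, 1 = 32 seats, so the divisor must be adjusted.
With modified divisor 215401: modified quotas Arden 1.022, Brisco 0.848, Carrow 1.200, Dorne 30.713, Eskel 0.796, Farrow 1.117, Galen 1.096, Harke 1.106.
Rounding down: Arden 1, Brisco 0, Carrow 1, Dorne 30, Eskel 0, Farrow 1, Galen 1, Harke 1 (total 35).
Harke receives 1.

1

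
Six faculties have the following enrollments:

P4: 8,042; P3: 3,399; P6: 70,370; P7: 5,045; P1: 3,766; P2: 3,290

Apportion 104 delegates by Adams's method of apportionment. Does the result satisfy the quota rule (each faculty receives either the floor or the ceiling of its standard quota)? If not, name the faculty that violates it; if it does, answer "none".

P6

Standard quotas: P4 8.906, P3 3.764, P6 77.929, P7 5.587, P1 4.171, P2 3.643.
Adams allocation: P4 9, P3 4, P6 76, P7 6, P1 5, P2 4.
P6 has quota 77.929 (lower 77, upper 78) but receives 76 — outside the quota interval.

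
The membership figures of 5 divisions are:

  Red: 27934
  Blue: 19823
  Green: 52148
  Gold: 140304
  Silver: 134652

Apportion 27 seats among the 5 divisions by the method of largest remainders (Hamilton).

The standard divisor is 374861/27 ≈ 13883.741.
Standard quotas: Red 2.0120, Blue 1.4278, Green 3.7560, Gold 10.1056, Silver 9.6985.
Lower quotas: Red 2, Blue 1, Green 3, Gold 10, Silver 9 (sum 25, leaving 2 seats).
Remainders in descending order: Green 0.7560, Silver 0.6985, Blue 0.4278, Gold 0.1056, Red 0.0120.
Largest remainders: Green, Silver receive the extra seats.

Red: 2, Blue: 1, Green: 4, Gold: 10, Silver: 10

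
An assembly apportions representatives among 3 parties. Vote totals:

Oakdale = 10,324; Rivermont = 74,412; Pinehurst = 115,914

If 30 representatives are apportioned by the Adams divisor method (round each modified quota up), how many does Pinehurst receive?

Standard divisor 200650/30 ≈ 6688.333; standard quotas: Oakdale 1.544, Rivermont 11.126, Pinehurst 17.331.
Rounding up gives 2, 12, 18 = 32 seats, so the divisor must be adjusted.
With modified divisor 7000: modified quotas Oakdale 1.475, Rivermont 10.630, Pinehurst 16.559.
Rounding up: Oakdale 2, Rivermont 11, Pinehurst 17 (total 30).
Pinehurst receives 17.

17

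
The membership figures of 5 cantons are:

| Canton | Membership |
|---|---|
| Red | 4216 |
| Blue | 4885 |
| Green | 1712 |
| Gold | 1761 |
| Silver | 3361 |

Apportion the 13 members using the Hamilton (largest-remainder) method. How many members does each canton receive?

Total 15935; standard divisor 15935/13 ≈ 1225.769.
Standard quotas: Red 3.439, Blue 3.985, Green 1.397, Gold 1.437, Silver 2.742.
Lower quotas: Red 3, Blue 3, Green 1, Gold 1, Silver 2 (sum 10, leaving 3 seats).
Remainders in descending order: Blue 0.985, Silver 0.742, Red 0.439, Gold 0.437, Green 0.397.
The surplus seats go to Blue, Silver, Red.

Red 4, Blue 4, Green 1, Gold 1, Silver 3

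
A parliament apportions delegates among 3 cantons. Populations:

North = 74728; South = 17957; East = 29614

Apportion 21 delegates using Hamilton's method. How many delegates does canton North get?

Standard divisor: 122299 ÷ 21 ≈ 5823.762.
Standard quotas: North 12.8316, South 3.0834, East 5.0850.
Lower quotas: North 12, South 3, East 5 (sum 20, leaving 1 seat).
Remainders in descending order: North 0.8316, East 0.0850, South 0.0834.
Largest remainder: North receives the extra seat.
North receives 13.

13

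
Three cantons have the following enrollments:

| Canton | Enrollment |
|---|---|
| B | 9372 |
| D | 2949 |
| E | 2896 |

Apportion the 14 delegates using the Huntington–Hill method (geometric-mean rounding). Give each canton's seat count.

B 8; D 3; E 3

With divisor 1143: modified quotas B 8.199, D 2.580, E 2.534.
Geometric-mean thresholds: B √(8·9)=8.485, D √(2·3)=2.449, E √(2·3)=2.449.
Each quota rounded against its threshold gives B 8, D 3, E 3 (total 14).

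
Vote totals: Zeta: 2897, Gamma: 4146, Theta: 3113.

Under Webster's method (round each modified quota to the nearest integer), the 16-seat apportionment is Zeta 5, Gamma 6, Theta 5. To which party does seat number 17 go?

Gamma

Priority for the next seat is population ÷ (current seats + 0.5).
Priorities: Zeta 526.727, Gamma 637.846, Theta 566.000.
Highest priority: Gamma.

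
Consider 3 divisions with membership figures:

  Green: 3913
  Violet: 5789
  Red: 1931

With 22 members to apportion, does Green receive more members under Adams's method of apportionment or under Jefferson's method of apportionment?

Jefferson

Adams: Green 7, Violet 11, Red 4.
Jefferson: Green 8, Violet 11, Red 3.
Green gets 7 under Adams and 8 under Jefferson.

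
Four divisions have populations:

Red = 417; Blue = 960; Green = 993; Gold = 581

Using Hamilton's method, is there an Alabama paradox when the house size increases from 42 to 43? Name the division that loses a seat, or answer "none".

none

At 42 seats: Red 6, Blue 14, Green 14, Gold 8.
At 43 seats: Red 6, Blue 14, Green 15, Gold 8.
No division's allocation decreased.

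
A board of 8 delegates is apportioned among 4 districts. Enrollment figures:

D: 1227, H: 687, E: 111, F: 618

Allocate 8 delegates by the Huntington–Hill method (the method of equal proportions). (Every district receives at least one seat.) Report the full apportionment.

D: 3, H: 2, E: 1, F: 2

With divisor 396: modified quotas D 3.098, H 1.735, E 0.280, F 1.561.
Geometric-mean thresholds: D √(3·4)=3.464, H √(1·2)=1.414, E (min 1), F √(1·2)=1.414.
Each quota rounded against its threshold gives D 3, H 2, E 1, F 2 (total 8).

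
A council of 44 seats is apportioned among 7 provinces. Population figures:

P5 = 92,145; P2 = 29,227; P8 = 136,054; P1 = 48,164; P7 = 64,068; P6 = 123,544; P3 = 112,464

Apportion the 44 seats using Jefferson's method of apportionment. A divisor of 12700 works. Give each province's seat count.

With modified divisor 12700: modified quotas P5 7.256, P2 2.301, P8 10.713, P1 3.792, P7 5.045, P6 9.728, P3 8.855.
Rounding down: P5 7, P2 2, P8 10, P1 3, P7 5, P6 9, P3 8 (total 44).

P5: 7; P2: 2; P8: 10; P1: 3; P7: 5; P6: 9; P3: 8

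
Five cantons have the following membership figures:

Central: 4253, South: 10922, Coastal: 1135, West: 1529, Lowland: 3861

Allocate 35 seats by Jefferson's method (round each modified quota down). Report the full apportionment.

Central: 7, South: 19, Coastal: 1, West: 2, Lowland: 6

Standard divisor 21700/35 ≈ 620; standard quotas: Central 6.860, South 17.616, Coastal 1.831, West 2.466, Lowland 6.227.
Rounding down gives 6, 17, 1, 2, 6 = 32 seats, so the divisor must be adjusted.
With modified divisor 573.37: modified quotas Central 7.418, South 19.049, Coastal 1.980, West 2.667, Lowland 6.734.
Rounding down: Central 7, South 19, Coastal 1, West 2, Lowland 6 (total 35).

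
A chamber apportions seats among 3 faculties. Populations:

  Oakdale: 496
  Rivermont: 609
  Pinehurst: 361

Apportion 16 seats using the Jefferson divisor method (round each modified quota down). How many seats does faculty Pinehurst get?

Standard divisor 1466/16 ≈ 91.625; standard quotas: Oakdale 5.413, Rivermont 6.647, Pinehurst 3.940.
Rounding down gives 5, 6, 3 = 14 seats, so the divisor must be adjusted.
With modified divisor 85: modified quotas Oakdale 5.835, Rivermont 7.165, Pinehurst 4.247.
Rounding down: Oakdale 5, Rivermont 7, Pinehurst 4 (total 16).
Pinehurst receives 4.

4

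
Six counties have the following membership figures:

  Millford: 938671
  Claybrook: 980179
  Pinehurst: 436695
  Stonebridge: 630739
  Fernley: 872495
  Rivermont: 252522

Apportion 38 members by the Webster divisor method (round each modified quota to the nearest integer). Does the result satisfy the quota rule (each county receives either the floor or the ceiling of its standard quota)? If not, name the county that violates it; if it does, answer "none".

Standard quotas: Millford 8.676, Claybrook 9.060, Pinehurst 4.036, Stonebridge 5.830, Fernley 8.064, Rivermont 2.334.
Webster allocation: Millford 9, Claybrook 9, Pinehurst 4, Stonebridge 6, Fernley 8, Rivermont 2.
Every allocation lies between the lower and upper quota.

none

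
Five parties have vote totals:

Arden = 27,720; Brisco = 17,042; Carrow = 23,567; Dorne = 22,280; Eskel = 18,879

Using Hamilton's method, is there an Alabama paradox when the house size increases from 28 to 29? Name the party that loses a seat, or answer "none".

At 28 seats: Arden 7, Brisco 4, Carrow 6, Dorne 6, Eskel 5.
At 29 seats: Arden 7, Brisco 5, Carrow 6, Dorne 6, Eskel 5.
No party's allocation decreased.

none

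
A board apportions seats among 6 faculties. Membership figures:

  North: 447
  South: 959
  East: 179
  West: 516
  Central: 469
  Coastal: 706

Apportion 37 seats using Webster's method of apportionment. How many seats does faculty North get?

5

Standard divisor 3276/37 ≈ 88.541; standard quotas: North 5.049, South 10.831, East 2.022, West 5.828, Central 5.297, Coastal 7.974.
Rounding to the nearest integer gives North 5, South 11, East 2, West 6, Central 5, Coastal 8 — total 37, matching the house size, so no adjustment is needed.
North receives 5.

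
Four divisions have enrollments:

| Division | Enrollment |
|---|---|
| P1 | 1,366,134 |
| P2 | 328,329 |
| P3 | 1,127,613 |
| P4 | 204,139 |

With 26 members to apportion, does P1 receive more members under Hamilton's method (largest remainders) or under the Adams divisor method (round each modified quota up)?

Hamilton: P1 12, P2 3, P3 9, P4 2.
Adams: P1 11, P2 3, P3 10, P4 2.
P1 gets 12 under Hamilton and 11 under Adams.

Hamilton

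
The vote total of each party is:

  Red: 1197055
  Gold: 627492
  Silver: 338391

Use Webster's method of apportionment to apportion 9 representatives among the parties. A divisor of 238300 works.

Red 5, Gold 3, Silver 1

With modified divisor 238300: modified quotas Red 5.023, Gold 2.633, Silver 1.420.
Rounding to the nearest integer: Red 5, Gold 3, Silver 1 (total 9).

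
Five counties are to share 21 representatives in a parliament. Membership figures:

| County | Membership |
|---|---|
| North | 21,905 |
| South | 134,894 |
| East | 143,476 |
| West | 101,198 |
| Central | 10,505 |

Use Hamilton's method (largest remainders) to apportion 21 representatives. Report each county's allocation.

The standard divisor is 411978/21 = 19618.
Standard quotas: North 1.1166, South 6.8760, East 7.3135, West 5.1584, Central 0.5355.
Lower quotas: North 1, South 6, East 7, West 5, Central 0 (sum 19, leaving 2 seats).
Remainders in descending order: South 0.8760, Central 0.5355, East 0.3135, West 0.1584, North 0.1166.
Largest remainders: South, Central receive the extra seats.

North: 1; South: 7; East: 7; West: 5; Central: 1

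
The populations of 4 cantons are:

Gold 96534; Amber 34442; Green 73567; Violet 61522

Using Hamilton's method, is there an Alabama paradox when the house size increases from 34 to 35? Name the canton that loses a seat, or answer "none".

At 34 seats: Gold 12, Amber 5, Green 9, Violet 8.
At 35 seats: Gold 13, Amber 4, Green 10, Violet 8.
Amber drops from 5 to 4.

Amber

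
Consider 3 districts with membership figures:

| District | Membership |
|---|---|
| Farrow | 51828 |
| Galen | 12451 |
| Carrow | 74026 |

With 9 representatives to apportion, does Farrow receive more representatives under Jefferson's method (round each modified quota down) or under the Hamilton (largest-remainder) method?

Jefferson: Farrow 4, Galen 0, Carrow 5.
Hamilton: Farrow 3, Galen 1, Carrow 5.
Farrow gets 4 under Jefferson and 3 under Hamilton.

Jefferson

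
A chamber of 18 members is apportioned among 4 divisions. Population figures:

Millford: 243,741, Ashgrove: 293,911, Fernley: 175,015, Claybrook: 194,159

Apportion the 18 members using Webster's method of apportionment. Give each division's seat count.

Standard divisor 906826/18 ≈ 50379.222; standard quotas: Millford 4.838, Ashgrove 5.834, Fernley 3.474, Claybrook 3.854.
Rounding to the nearest integer gives Millford 5, Ashgrove 6, Fernley 3, Claybrook 4 — total 18, matching the house size, so no adjustment is needed.

Millford 5, Ashgrove 6, Fernley 3, Claybrook 4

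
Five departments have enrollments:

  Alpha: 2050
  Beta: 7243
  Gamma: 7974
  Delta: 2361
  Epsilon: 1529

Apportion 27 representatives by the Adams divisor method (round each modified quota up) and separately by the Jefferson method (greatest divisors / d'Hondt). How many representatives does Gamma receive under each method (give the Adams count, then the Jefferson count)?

Adams: Alpha 3, Beta 9, Gamma 10, Delta 3, Epsilon 2.
Jefferson: Alpha 2, Beta 9, Gamma 11, Delta 3, Epsilon 2.
Gamma gets 10 under Adams and 11 under Jefferson.

10 and 11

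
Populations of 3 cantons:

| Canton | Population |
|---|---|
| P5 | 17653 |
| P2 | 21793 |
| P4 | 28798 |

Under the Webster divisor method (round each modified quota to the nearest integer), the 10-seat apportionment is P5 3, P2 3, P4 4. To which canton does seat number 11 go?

Priority for the next seat is population ÷ (current seats + 0.5).
Priorities: P5 5043.714, P2 6226.571, P4 6399.556.
Highest priority: P4.

P4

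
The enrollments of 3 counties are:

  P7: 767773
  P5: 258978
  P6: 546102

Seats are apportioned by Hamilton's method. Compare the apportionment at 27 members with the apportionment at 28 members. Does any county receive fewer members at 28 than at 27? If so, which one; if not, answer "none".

At 27 seats: P7 13, P5 5, P6 9.
At 28 seats: P7 14, P5 4, P6 10.
P5 drops from 5 to 4.

P5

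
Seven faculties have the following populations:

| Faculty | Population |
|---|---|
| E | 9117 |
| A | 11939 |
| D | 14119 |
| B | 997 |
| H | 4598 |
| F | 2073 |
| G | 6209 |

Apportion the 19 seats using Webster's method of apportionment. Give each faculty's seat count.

Standard divisor 49052/19 ≈ 2581.684; standard quotas: E 3.531, A 4.625, D 5.469, B 0.386, H 1.781, F 0.803, G 2.405.
Rounding to the nearest integer gives E 4, A 5, D 5, B 0, H 2, F 1, G 2 — total 19, matching the house size, so no adjustment is needed.

E 4, A 5, D 5, B 0, H 2, F 1, G 2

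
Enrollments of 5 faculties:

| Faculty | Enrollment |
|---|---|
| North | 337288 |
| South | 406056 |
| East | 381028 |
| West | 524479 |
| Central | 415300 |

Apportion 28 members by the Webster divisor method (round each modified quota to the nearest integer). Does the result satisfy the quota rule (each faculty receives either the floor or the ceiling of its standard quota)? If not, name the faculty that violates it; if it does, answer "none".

none

Standard quotas: North 4.575, South 5.508, East 5.169, West 7.115, Central 5.634.
Webster allocation: North 5, South 5, East 5, West 7, Central 6.
Every allocation lies between the lower and upper quota.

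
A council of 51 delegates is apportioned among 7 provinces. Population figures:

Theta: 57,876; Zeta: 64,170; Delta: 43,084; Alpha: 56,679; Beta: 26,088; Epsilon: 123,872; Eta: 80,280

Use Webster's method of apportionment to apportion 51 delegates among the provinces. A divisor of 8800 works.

With modified divisor 8800: modified quotas Theta 6.577, Zeta 7.292, Delta 4.896, Alpha 6.441, Beta 2.965, Epsilon 14.076, Eta 9.123.
Rounding to the nearest integer: Theta 7, Zeta 7, Delta 5, Alpha 6, Beta 3, Epsilon 14, Eta 9 (total 51).

Theta 7; Zeta 7; Delta 5; Alpha 6; Beta 3; Epsilon 14; Eta 9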